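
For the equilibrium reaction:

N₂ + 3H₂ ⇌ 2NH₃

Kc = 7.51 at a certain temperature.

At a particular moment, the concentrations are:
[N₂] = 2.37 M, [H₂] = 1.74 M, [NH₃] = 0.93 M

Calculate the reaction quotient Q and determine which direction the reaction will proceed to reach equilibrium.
Q = 0.069, Q < K, reaction proceeds forward (toward products)

Q = ([NH₃]^2) / ([N₂] × [H₂]^3)
  = ((0.93)^2) / ((2.37)·(1.74)^3) = 0.8649/12.485 = 0.06927
Since Q = 0.06927 < Kc = 7.51, the reaction proceeds forward (toward products) to reach equilibrium.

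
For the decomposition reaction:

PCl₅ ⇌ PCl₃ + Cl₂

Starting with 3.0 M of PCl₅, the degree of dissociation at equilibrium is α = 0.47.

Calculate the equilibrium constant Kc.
K_c = 1.2504

x = α·[A]₀ = 0.47 × 3.0 = 1.41 M dissociated.
At eq: [PCl₅] = 3.0 − 1.41 = 1.59 M; [PCl₃] = [Cl₂] = x = 1.41 M.
Kc = [PCl₃][Cl₂]/[PCl₅] = (1.41)²/1.59 = 1.25.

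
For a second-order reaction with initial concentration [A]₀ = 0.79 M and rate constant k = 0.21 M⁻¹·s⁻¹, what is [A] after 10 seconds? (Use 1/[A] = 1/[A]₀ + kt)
0.2971 M

1/[A] = 1/[A]₀ + k·t = 1/0.79 + (0.21)·(10) = 1.2658 + 2.1000 = 3.3658
[A] = 1/3.3658 = 0.2971 M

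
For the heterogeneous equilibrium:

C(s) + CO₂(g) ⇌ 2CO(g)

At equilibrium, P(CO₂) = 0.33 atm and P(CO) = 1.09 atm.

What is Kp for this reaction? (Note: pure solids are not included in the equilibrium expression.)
K_p = 3.600

Solid C is excluded.
Kp = P(CO)²/P(CO₂) = (1.09)²/0.33 = 1.188/0.33 = 3.600.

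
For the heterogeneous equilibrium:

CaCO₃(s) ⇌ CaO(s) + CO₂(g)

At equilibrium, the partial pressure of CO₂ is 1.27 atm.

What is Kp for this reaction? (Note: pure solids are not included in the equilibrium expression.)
K_p = 1.27

Solids (CaCO₃, CaO) have activity 1 and are excluded.
Kp = P(CO₂) = 1.27.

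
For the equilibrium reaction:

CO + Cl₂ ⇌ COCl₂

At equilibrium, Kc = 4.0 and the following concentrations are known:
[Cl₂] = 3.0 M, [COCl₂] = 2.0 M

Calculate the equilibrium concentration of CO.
[CO] = 0.1667 M

Kc = ([COCl₂]) / ([CO] × [Cl₂]) = 4.0
[CO]^1 = (product terms)/(Kc · other reactant terms) = 2 / (4.0 · 3) = 0.16667
[CO] = 0.1667 M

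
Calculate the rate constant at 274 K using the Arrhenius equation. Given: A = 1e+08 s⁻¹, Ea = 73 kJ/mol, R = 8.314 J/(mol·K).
1.21e-06 s⁻¹

k = A·exp(-Ea/(R·T)) = 1e+08·exp(-73000/(8.314·274)) = 1e+08·exp(-32.0451) = 1e+08·1.2105e-14 = 1.21e-06 s⁻¹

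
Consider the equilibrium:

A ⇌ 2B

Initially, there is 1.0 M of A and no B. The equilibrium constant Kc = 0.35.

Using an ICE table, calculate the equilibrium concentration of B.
[B] = 0.511 M

ICE: [A] = 1.0 − x, [B] = 2x.
Kc = (2x)²/(1.0 − x) = 0.35 ⇒ 4x² + 0.35x − 0.35 = 0.
x = (−0.35 + √(0.35² + 4·4·0.35))/(2·4) = (−0.35 + √5.7225)/8 = 0.25527.
[B] = 2x = 0.511 M.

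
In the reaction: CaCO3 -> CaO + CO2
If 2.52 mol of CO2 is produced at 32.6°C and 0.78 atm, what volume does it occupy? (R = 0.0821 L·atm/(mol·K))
T = 32.6°C + 273.15 = 305.75 K
V = nRT/P = (2.52 × 0.0821 × 305.75) / 0.78
V = 81.10 L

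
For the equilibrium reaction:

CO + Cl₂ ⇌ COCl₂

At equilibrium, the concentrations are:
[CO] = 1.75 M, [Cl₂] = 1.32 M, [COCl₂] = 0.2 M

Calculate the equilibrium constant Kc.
K_c = 0.0866

Kc = ([COCl₂]) / ([CO] × [Cl₂])
   = ((0.2)) / ((1.75)·(1.32))
   = 0.2 / 2.31 = 0.0866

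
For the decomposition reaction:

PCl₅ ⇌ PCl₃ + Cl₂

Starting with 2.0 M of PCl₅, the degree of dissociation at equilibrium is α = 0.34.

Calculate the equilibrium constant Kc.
K_c = 0.3503

x = α·[A]₀ = 0.34 × 2.0 = 0.68 M dissociated.
At eq: [PCl₅] = 2.0 − 0.68 = 1.32 M; [PCl₃] = [Cl₂] = x = 0.68 M.
Kc = [PCl₃][Cl₂]/[PCl₅] = (0.68)²/1.32 = 0.3503.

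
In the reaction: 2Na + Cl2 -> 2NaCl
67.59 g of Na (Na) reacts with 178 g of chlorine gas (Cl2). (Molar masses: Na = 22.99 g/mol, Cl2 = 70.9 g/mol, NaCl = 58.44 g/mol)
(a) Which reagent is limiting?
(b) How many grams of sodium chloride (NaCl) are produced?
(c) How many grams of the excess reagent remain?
(a) Na, (b) 171.8 g, (c) 73.78 g

Moles of Na = 67.59 g ÷ 22.99 g/mol = 2.93997 mol
Moles of Cl2 = 178 g ÷ 70.9 g/mol = 2.51058 mol
Moles ÷ coefficient: Na: 2.93997/2 = 1.47, Cl2: 2.51058/1 = 2.511
(a) Na has the smaller value, so Na is the limiting reagent.
(b) Moles of NaCl = 2.93997 mol Na × (2/2) = 2.93997 mol; mass = 2.93997 mol × 58.44 g/mol = 171.8 g
(c) Cl2 consumed = 2.93997 × (1/2) = 1.46999 mol; remaining = 2.51058 − 1.46999 = 1.04059 mol; mass = 1.04059 mol × 70.9 g/mol = 73.78 g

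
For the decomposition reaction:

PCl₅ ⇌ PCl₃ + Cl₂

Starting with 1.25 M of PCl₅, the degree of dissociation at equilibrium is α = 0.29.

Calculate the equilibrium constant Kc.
K_c = 0.1481

x = α·[A]₀ = 0.29 × 1.25 = 0.3625 M dissociated.
At eq: [PCl₅] = 1.25 − 0.3625 = 0.8875 M; [PCl₃] = [Cl₂] = x = 0.3625 M.
Kc = [PCl₃][Cl₂]/[PCl₅] = (0.3625)²/0.8875 = 0.1481.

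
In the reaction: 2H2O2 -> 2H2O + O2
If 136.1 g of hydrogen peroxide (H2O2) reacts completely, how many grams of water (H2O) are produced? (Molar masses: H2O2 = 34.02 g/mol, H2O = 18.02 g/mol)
Moles of H2O2 = 136.1 g ÷ 34.02 g/mol = 4.00059 mol
Mole ratio: 2 mol H2O / 2 mol H2O2
Moles of H2O = 4.00059 × (2/2) = 4.00059 mol
Mass of H2O = 4.00059 mol × 18.02 g/mol = 72.09 g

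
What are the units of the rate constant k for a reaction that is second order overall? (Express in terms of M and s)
M⁻¹·s⁻¹

For an n-th order reaction, rate = k·[A]^n has units M/s, so k has units (M/s)/M^n = M^(1-n)·s⁻¹. With n = 2: units = M^(-1)·s⁻¹ = M⁻¹·s⁻¹.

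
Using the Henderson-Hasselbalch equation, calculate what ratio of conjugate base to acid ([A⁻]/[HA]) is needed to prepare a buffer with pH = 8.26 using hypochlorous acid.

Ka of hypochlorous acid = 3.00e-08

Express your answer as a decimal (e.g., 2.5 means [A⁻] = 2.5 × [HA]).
[A⁻]/[HA] = 5.459

pKa = −log(3.00e-08) = 7.5229. pH = pKa + log([A⁻]/[HA]). 8.26 = 7.5229 + log(ratio). log(ratio) = 8.26 − 7.5229 = 0.7371. ratio = 10^(0.7371) = 5.459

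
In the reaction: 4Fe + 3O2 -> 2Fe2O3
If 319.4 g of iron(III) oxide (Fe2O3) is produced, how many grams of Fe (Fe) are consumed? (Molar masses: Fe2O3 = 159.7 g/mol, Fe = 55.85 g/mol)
Moles of Fe2O3 = 319.4 g ÷ 159.7 g/mol = 2 mol
Mole ratio: 4 mol Fe / 2 mol Fe2O3
Moles of Fe = 2 × (4/2) = 4 mol
Mass of Fe = 4 mol × 55.85 g/mol = 223.4 g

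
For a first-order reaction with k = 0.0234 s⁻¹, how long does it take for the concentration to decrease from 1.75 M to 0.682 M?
40.27 s

From ln[A] = ln[A]₀ - k·t: t = ln([A]₀/[A])/k = ln(1.75/0.682)/0.0234 = ln(2.5660)/0.0234 = 0.9423/0.0234 = 40.27 s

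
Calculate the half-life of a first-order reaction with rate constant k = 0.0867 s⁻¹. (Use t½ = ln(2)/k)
7.99 s

t½ = ln(2)/k = 0.6931/0.0867 = 7.99 s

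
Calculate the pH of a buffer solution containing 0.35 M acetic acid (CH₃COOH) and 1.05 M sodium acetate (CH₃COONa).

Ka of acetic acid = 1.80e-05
pH = 5.22

pKa = -log(1.80e-05) = 4.74. pH = pKa + log([A⁻]/[HA]) = 4.74 + log(1.05/0.35)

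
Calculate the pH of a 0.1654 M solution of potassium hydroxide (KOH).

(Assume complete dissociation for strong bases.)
pH = 13.22

[OH⁻] = 0.1654 M for strong base. pOH = -log[OH⁻] = 0.78, pH = 14 - pOH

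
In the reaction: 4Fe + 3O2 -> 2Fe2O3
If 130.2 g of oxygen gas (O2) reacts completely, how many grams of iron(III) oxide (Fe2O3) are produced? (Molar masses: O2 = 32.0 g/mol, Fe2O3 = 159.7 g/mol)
Moles of O2 = 130.2 g ÷ 32.0 g/mol = 4.06875 mol
Mole ratio: 2 mol Fe2O3 / 3 mol O2
Moles of Fe2O3 = 4.06875 × (2/3) = 2.7125 mol
Mass of Fe2O3 = 2.7125 mol × 159.7 g/mol = 433.2 g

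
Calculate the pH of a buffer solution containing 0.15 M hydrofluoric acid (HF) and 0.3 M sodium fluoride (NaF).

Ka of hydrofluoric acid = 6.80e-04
pH = 3.47

pKa = -log(6.80e-04) = 3.17. pH = pKa + log([A⁻]/[HA]) = 3.17 + log(0.3/0.15)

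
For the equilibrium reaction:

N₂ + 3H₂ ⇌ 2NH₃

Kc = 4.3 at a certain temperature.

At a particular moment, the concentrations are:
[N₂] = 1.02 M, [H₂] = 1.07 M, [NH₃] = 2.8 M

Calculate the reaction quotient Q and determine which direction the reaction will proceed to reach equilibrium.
Q = 6.274, Q > K, reaction proceeds reverse (toward reactants)

Q = ([NH₃]^2) / ([N₂] × [H₂]^3)
  = ((2.8)^2) / ((1.02)·(1.07)^3) = 7.84/1.2495 = 6.274
Since Q = 6.274 > Kc = 4.3, the reaction proceeds reverse (toward reactants) to reach equilibrium.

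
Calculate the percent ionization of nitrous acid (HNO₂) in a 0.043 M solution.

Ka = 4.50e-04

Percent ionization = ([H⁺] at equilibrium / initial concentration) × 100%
Percent ionization = 9.72%

Let x = [H⁺]. Ka = x²/(C - x) ⇒ x² + (4.50e-04)x - (4.50e-04)(0.043) = 0. x = 4.1796e-03. Percent = (4.1796e-03/0.043) × 100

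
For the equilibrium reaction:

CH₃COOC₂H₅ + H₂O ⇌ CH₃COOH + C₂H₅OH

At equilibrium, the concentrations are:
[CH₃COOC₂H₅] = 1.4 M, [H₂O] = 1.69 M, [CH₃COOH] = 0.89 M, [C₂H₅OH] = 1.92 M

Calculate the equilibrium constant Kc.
K_c = 0.7222

Kc = ([CH₃COOH] × [C₂H₅OH]) / ([CH₃COOC₂H₅] × [H₂O])
   = ((0.89)·(1.92)) / ((1.4)·(1.69))
   = 1.7088 / 2.366 = 0.7222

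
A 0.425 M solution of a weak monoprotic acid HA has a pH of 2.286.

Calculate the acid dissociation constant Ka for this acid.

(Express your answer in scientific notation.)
K_a = 6.38e-05

[H⁺] = 10^(−pH) = 10^(−2.286) = 5.176e-03 M. For HA ⇌ H⁺ + A⁻, Ka = x²/(C − x) = (5.176e-03)²/(0.425 − 5.176e-03) = 6.38e-05.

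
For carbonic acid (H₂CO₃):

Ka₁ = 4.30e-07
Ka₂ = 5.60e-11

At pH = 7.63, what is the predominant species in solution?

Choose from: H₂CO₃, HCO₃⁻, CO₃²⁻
HCO₃⁻

pKa1 = 6.37, pKa2 = 10.25. Each pKa is the crossover between adjacent species; pH = 7.63 lies in the region where HCO₃⁻ predominates.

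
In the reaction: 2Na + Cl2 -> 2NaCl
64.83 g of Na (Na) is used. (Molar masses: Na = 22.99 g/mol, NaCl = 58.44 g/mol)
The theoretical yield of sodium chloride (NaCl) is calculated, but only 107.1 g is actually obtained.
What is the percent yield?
Moles of Na = 64.83 g ÷ 22.99 g/mol = 2.81992 mol
Mole ratio: 2 mol NaCl / 2 mol Na
Moles of NaCl = 2.81992 × (2/2) = 2.81992 mol
Theoretical yield = 2.81992 mol × 58.44 g/mol = 164.8 g
Actual yield = 107.1 g
Percent yield = (107.1 / 164.8) × 100% = 65.0%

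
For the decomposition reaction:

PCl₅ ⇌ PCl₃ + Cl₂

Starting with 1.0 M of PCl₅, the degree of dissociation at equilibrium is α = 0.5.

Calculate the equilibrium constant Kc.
K_c = 0.5000

x = α·[A]₀ = 0.5 × 1.0 = 0.5 M dissociated.
At eq: [PCl₅] = 1.0 − 0.5 = 0.5 M; [PCl₃] = [Cl₂] = x = 0.5 M.
Kc = [PCl₃][Cl₂]/[PCl₅] = (0.5)²/0.5 = 0.5.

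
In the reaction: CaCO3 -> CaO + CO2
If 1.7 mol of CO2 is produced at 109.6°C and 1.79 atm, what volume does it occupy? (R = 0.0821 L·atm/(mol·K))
T = 109.6°C + 273.15 = 382.75 K
V = nRT/P = (1.7 × 0.0821 × 382.75) / 1.79
V = 29.84 L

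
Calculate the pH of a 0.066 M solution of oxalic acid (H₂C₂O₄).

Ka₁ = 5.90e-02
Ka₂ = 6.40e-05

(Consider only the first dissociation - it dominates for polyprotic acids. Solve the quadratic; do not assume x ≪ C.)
pH = 1.40

x² + Ka₁·x − Ka₁·C = 0 with Ka₁ = 5.90e-02, C = 0.066.
x = (−Ka₁ + √(Ka₁² + 4·Ka₁·C))/2 = 3.9524e-02 M, so pH = 1.40.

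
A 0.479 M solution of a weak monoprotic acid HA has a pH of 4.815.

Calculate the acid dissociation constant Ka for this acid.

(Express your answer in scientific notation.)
K_a = 4.89e-10

[H⁺] = 10^(−pH) = 10^(−4.815) = 1.531e-05 M. For HA ⇌ H⁺ + A⁻, Ka = x²/(C − x) = (1.531e-05)²/(0.479 − 1.531e-05) = 4.89e-10.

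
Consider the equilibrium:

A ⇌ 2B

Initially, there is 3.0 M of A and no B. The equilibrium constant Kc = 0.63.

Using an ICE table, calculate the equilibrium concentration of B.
[B] = 1.226 M

ICE: [A] = 3.0 − x, [B] = 2x.
Kc = (2x)²/(3.0 − x) = 0.63 ⇒ 4x² + 0.63x − 1.89 = 0.
x = (−0.63 + √(0.63² + 4·4·1.89))/(2·4) = (−0.63 + √30.637)/8 = 0.61313.
[B] = 2x = 1.226 M.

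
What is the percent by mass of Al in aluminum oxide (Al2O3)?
Mass of Al in formula = 26.98 × 2 = 53.96 g/mol
Molar mass = 101.96 g/mol
% Al = (53.96/101.96) × 100% = 52.92%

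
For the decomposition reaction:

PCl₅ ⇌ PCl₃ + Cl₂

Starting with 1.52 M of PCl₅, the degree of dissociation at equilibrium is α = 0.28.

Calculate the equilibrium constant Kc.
K_c = 0.1655

x = α·[A]₀ = 0.28 × 1.52 = 0.4256 M dissociated.
At eq: [PCl₅] = 1.52 − 0.4256 = 1.094 M; [PCl₃] = [Cl₂] = x = 0.4256 M.
Kc = [PCl₃][Cl₂]/[PCl₅] = (0.4256)²/1.094 = 0.1655.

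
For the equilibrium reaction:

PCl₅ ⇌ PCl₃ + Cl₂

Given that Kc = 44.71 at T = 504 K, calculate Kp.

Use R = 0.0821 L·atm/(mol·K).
K_p = 1.85e+03

Δn = (moles gaseous products) − (moles gaseous reactants) = 1
T = 504 K; RT = 0.0821 × 504 = 41.3784
Kp = Kc·(RT)^Δn = 44.71 × (41.3784)^1 = 44.71 × 41.3784 = 1.85e+03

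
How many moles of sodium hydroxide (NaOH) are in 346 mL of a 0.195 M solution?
Moles = Molarity × Volume (L)
Moles = 0.195 M × 0.346 L = 0.06747 mol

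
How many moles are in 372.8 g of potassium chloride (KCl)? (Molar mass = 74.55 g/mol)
Moles = 372.8 g ÷ 74.55 g/mol = 5.001 mol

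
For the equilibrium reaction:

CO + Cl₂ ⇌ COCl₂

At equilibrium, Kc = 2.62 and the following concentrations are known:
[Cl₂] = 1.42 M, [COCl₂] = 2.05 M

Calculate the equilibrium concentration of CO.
[CO] = 0.5510 M

Kc = ([COCl₂]) / ([CO] × [Cl₂]) = 2.62
[CO]^1 = (product terms)/(Kc · other reactant terms) = 2.05 / (2.62 · 1.42) = 0.55102
[CO] = 0.5510 M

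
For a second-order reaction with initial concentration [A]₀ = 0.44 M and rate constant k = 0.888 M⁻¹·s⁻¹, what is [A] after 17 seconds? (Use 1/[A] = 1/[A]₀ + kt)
0.0576 M

1/[A] = 1/[A]₀ + k·t = 1/0.44 + (0.888)·(17) = 2.2727 + 15.0960 = 17.3687
[A] = 1/17.3687 = 0.0576 M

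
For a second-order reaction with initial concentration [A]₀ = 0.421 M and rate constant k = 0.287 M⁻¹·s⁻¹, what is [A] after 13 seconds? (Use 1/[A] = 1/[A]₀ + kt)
0.1638 M

1/[A] = 1/[A]₀ + k·t = 1/0.421 + (0.287)·(13) = 2.3753 + 3.7310 = 6.1063
[A] = 1/6.1063 = 0.1638 M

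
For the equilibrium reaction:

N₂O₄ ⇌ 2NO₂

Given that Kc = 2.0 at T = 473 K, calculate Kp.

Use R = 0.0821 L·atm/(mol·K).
K_p = 77.6666

Δn = (moles gaseous products) − (moles gaseous reactants) = 1
T = 473 K; RT = 0.0821 × 473 = 38.8333
Kp = Kc·(RT)^Δn = 2.0 × (38.8333)^1 = 2.0 × 38.8333 = 77.6666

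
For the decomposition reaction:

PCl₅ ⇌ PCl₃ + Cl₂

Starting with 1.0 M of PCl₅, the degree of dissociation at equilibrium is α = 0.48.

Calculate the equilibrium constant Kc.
K_c = 0.4431

x = α·[A]₀ = 0.48 × 1.0 = 0.48 M dissociated.
At eq: [PCl₅] = 1.0 − 0.48 = 0.52 M; [PCl₃] = [Cl₂] = x = 0.48 M.
Kc = [PCl₃][Cl₂]/[PCl₅] = (0.48)²/0.52 = 0.4431.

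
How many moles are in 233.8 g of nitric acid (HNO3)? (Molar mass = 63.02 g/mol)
Moles = 233.8 g ÷ 63.02 g/mol = 3.71 mol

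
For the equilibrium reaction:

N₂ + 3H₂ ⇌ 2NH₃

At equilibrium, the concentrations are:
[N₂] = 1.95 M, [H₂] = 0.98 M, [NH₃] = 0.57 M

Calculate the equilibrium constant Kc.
K_c = 0.1770

Kc = ([NH₃]^2) / ([N₂] × [H₂]^3)
   = ((0.57)^2) / ((1.95)·(0.98)^3)
   = 0.3249 / 1.8353 = 0.1770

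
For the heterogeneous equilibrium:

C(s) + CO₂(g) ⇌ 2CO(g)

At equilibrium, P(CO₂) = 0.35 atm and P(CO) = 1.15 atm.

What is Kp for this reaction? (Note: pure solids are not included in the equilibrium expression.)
K_p = 3.779

Solid C is excluded.
Kp = P(CO)²/P(CO₂) = (1.15)²/0.35 = 1.322/0.35 = 3.779.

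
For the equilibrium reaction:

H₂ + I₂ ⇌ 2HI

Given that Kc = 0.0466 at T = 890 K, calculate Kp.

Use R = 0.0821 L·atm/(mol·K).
K_p = 0.0466

Δn = (moles gaseous products) − (moles gaseous reactants) = 0
T = 890 K; RT = 0.0821 × 890 = 73.069
Kp = Kc·(RT)^Δn = 0.0466 × (73.069)^0 = 0.0466 × 1 = 0.0466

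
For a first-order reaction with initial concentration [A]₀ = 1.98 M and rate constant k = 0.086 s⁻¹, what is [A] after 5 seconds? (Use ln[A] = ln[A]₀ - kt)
1.2880 M

ln[A] = ln[A]₀ - k·t = ln(1.98) - (0.086)·(5) = 0.6831 - 0.4300 = 0.2531
[A] = e^(0.2531) = 1.2880 M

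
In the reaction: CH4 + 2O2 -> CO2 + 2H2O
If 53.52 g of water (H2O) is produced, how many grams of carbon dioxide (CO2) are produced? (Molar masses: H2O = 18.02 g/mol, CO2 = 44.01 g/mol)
Moles of H2O = 53.52 g ÷ 18.02 g/mol = 2.97003 mol
Mole ratio: 1 mol CO2 / 2 mol H2O
Moles of CO2 = 2.97003 × (1/2) = 1.48502 mol
Mass of CO2 = 1.48502 mol × 44.01 g/mol = 65.36 g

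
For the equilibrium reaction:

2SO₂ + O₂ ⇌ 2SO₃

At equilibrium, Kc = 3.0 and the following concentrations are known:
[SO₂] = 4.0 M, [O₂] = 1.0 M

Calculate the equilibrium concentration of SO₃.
[SO₃] = 6.9282 M

Kc = ([SO₃]^2) / ([SO₂]^2 × [O₂]) = 3.0
[SO₃]^2 = Kc · (reactant terms)/(other product terms) = 3.0 · 16 / 1 = 48
[SO₃] = (48)^(1/2) = 6.9282 M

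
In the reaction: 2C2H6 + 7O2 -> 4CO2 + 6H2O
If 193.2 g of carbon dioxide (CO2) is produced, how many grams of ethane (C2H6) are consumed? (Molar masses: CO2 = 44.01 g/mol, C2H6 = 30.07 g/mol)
Moles of CO2 = 193.2 g ÷ 44.01 g/mol = 4.38991 mol
Mole ratio: 2 mol C2H6 / 4 mol CO2
Moles of C2H6 = 4.38991 × (2/4) = 2.19496 mol
Mass of C2H6 = 2.19496 mol × 30.07 g/mol = 66 g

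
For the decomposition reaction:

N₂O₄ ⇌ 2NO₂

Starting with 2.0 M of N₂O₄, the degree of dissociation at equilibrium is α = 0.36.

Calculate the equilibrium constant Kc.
K_c = 1.6200

x = α·[A]₀ = 0.36 × 2.0 = 0.72 M dissociated.
At eq: [N₂O₄] = 2.0 − 0.72 = 1.28 M; [NO₂] = 2x = 1.44 M.
Kc = [NO₂]²/[N₂O₄] = (1.44)²/1.28 = 1.62.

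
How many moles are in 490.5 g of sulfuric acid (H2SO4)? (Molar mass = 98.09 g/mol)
Moles = 490.5 g ÷ 98.09 g/mol = 5.001 mol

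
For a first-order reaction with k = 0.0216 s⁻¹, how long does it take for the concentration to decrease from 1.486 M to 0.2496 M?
82.59 s

From ln[A] = ln[A]₀ - k·t: t = ln([A]₀/[A])/k = ln(1.486/0.2496)/0.0216 = ln(5.9535)/0.0216 = 1.7840/0.0216 = 82.59 s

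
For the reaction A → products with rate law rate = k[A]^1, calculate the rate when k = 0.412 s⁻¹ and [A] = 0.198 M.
0.08158 M/s

rate = k·[A]^1 = 0.412·(0.198)^1 = 0.412·0.198 = 0.08158 M/s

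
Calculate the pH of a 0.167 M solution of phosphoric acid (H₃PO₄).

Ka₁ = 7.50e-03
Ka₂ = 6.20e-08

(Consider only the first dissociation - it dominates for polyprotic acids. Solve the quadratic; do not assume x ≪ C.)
pH = 1.50

x² + Ka₁·x − Ka₁·C = 0 with Ka₁ = 7.50e-03, C = 0.167.
x = (−Ka₁ + √(Ka₁² + 4·Ka₁·C))/2 = 3.1839e-02 M, so pH = 1.50.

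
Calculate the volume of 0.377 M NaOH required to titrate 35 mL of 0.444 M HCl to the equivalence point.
V_{base} = 41.2 mL

At equivalence: moles acid = moles base.
moles HCl = 0.444 M × 0.035 L = 0.01554 mol
V_NaOH = 0.01554 mol ÷ 0.377 M = 0.04122 L = 41.2 mL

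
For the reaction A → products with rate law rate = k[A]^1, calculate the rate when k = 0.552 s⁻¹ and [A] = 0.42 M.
0.2318 M/s

rate = k·[A]^1 = 0.552·(0.42)^1 = 0.552·0.42 = 0.2318 M/s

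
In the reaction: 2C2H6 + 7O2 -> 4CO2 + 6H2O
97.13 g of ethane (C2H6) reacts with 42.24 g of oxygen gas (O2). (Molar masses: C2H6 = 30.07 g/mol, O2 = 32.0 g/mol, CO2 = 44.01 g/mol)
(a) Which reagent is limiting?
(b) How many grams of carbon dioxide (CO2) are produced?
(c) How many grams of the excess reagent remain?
(a) O2, (b) 33.2 g, (c) 85.79 g

Moles of C2H6 = 97.13 g ÷ 30.07 g/mol = 3.23013 mol
Moles of O2 = 42.24 g ÷ 32.0 g/mol = 1.32 mol
Moles ÷ coefficient: C2H6: 3.23013/2 = 1.615, O2: 1.32/7 = 0.1886
(a) O2 has the smaller value, so O2 is the limiting reagent.
(b) Moles of CO2 = 1.32 mol O2 × (4/7) = 0.754286 mol; mass = 0.754286 mol × 44.01 g/mol = 33.2 g
(c) C2H6 consumed = 1.32 × (2/7) = 0.377143 mol; remaining = 3.23013 − 0.377143 = 2.85299 mol; mass = 2.85299 mol × 30.07 g/mol = 85.79 g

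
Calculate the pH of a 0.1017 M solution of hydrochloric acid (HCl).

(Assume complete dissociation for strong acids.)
pH = 0.99

[H⁺] = 0.1017 M for strong acid. pH = -log[H⁺] = -log(0.1017)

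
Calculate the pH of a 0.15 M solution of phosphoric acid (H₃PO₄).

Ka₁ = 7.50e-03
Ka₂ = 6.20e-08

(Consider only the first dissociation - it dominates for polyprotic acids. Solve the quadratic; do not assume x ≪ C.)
pH = 1.52

x² + Ka₁·x − Ka₁·C = 0 with Ka₁ = 7.50e-03, C = 0.15.
x = (−Ka₁ + √(Ka₁² + 4·Ka₁·C))/2 = 3.0000e-02 M, so pH = 1.52.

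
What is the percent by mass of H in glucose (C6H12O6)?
Mass of H in formula = 1.008 × 12 = 12.096 g/mol
Molar mass = 180.16 g/mol
% H = (12.096/180.16) × 100% = 6.71%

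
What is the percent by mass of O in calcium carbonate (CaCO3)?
Mass of O in formula = 16.0 × 3 = 48 g/mol
Molar mass = 100.09 g/mol
% O = (48/100.09) × 100% = 47.96%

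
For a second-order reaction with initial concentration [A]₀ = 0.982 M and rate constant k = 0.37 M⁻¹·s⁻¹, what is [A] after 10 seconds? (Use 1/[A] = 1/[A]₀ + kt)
0.2119 M

1/[A] = 1/[A]₀ + k·t = 1/0.982 + (0.37)·(10) = 1.0183 + 3.7000 = 4.7183
[A] = 1/4.7183 = 0.2119 M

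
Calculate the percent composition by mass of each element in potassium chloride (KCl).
K: 52.45%, Cl: 47.55%

Molar mass of KCl = 74.55 g/mol
% K = (1 × 39.1) / 74.55 × 100% = 39.1 / 74.55 × 100% = 52.45%
% Cl = (1 × 35.45) / 74.55 × 100% = 35.45 / 74.55 × 100% = 47.55%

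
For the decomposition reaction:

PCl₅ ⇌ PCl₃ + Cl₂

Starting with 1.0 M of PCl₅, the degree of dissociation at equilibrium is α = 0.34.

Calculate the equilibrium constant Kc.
K_c = 0.1752

x = α·[A]₀ = 0.34 × 1.0 = 0.34 M dissociated.
At eq: [PCl₅] = 1.0 − 0.34 = 0.66 M; [PCl₃] = [Cl₂] = x = 0.34 M.
Kc = [PCl₃][Cl₂]/[PCl₅] = (0.34)²/0.66 = 0.1752.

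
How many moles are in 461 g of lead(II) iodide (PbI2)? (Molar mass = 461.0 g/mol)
Moles = 461 g ÷ 461.0 g/mol = 1 mol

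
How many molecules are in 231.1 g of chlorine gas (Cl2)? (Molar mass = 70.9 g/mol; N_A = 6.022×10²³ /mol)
Moles = 231.1 g ÷ 70.9 g/mol = 3.25952 mol
Molecules = 3.25952 mol × 6.022×10²³ /mol = 1.963e+24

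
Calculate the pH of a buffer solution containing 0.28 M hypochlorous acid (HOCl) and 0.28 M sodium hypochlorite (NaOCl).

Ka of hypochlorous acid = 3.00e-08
pH = 7.52

pKa = -log(3.00e-08) = 7.52. pH = pKa + log([A⁻]/[HA]) = 7.52 + log(0.28/0.28)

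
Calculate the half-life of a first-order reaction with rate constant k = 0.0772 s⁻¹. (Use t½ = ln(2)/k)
8.98 s

t½ = ln(2)/k = 0.6931/0.0772 = 8.98 s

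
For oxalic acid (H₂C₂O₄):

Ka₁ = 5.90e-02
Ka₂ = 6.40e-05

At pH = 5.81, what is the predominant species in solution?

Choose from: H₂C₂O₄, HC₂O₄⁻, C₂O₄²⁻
C₂O₄²⁻

pKa1 = 1.23, pKa2 = 4.19. Each pKa is the crossover between adjacent species; pH = 5.81 lies in the region where C₂O₄²⁻ predominates.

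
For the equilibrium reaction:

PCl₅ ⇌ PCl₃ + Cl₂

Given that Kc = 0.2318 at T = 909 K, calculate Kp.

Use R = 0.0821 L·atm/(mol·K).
K_p = 17.2990

Δn = (moles gaseous products) − (moles gaseous reactants) = 1
T = 909 K; RT = 0.0821 × 909 = 74.6289
Kp = Kc·(RT)^Δn = 0.2318 × (74.6289)^1 = 0.2318 × 74.6289 = 17.2990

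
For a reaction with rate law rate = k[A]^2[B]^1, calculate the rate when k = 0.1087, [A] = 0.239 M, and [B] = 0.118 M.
0.0007327 M/s

rate = k·[A]^2·[B]^1 = 0.1087·(0.239)^2·(0.118)^1 = 0.1087·0.057121·0.118 = 0.0007327 M/s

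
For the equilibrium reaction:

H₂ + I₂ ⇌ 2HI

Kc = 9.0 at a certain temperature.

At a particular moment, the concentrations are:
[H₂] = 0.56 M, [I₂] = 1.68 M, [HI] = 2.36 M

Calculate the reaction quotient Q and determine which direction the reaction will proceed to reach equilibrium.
Q = 5.920, Q < K, reaction proceeds forward (toward products)

Q = ([HI]^2) / ([H₂] × [I₂])
  = ((2.36)^2) / ((0.56)·(1.68)) = 5.5696/0.9408 = 5.92
Since Q = 5.92 < Kc = 9.0, the reaction proceeds forward (toward products) to reach equilibrium.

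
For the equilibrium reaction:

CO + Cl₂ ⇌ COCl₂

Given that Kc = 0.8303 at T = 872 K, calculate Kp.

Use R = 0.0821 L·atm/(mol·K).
K_p = 0.0116

Δn = (moles gaseous products) − (moles gaseous reactants) = -1
T = 872 K; RT = 0.0821 × 872 = 71.5912
Kp = Kc·(RT)^Δn = 0.8303 × (71.5912)^-1 = 0.8303 × 0.0139682 = 0.0116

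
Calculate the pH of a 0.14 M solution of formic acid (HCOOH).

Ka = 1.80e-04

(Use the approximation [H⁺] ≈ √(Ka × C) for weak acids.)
pH = 2.30

[H⁺] = √(Ka × C) = √(1.80e-04 × 0.14) = 5.0200e-03. pH = -log(5.0200e-03)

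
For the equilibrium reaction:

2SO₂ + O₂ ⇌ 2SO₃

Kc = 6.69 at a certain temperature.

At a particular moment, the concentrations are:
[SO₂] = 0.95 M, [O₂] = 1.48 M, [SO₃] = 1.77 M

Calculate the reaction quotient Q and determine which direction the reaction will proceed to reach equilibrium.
Q = 2.346, Q < K, reaction proceeds forward (toward products)

Q = ([SO₃]^2) / ([SO₂]^2 × [O₂])
  = ((1.77)^2) / ((0.95)^2·(1.48)) = 3.1329/1.3357 = 2.346
Since Q = 2.346 < Kc = 6.69, the reaction proceeds forward (toward products) to reach equilibrium.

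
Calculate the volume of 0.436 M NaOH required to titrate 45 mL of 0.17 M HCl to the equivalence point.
V_{base} = 17.5 mL

At equivalence: moles acid = moles base.
moles HCl = 0.17 M × 0.045 L = 0.00765 mol
V_NaOH = 0.00765 mol ÷ 0.436 M = 0.01755 L = 17.5 mL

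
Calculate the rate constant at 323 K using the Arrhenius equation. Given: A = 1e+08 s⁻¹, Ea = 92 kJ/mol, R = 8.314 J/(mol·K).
1.32e-07 s⁻¹

k = A·exp(-Ea/(R·T)) = 1e+08·exp(-92000/(8.314·323)) = 1e+08·exp(-34.2590) = 1e+08·1.3228e-15 = 1.32e-07 s⁻¹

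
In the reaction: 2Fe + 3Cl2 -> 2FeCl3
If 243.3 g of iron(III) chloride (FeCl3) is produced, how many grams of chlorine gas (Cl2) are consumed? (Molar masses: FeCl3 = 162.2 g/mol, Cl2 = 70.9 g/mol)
Moles of FeCl3 = 243.3 g ÷ 162.2 g/mol = 1.5 mol
Mole ratio: 3 mol Cl2 / 2 mol FeCl3
Moles of Cl2 = 1.5 × (3/2) = 2.25 mol
Mass of Cl2 = 2.25 mol × 70.9 g/mol = 159.5 g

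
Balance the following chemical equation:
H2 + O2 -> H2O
Balanced equation:
2H2 + O2 -> 2H2O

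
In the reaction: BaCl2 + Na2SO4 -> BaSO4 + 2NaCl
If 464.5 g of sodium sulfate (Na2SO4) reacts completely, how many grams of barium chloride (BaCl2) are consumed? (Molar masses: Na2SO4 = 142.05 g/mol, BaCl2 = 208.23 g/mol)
Moles of Na2SO4 = 464.5 g ÷ 142.05 g/mol = 3.26998 mol
Mole ratio: 1 mol BaCl2 / 1 mol Na2SO4
Moles of BaCl2 = 3.26998 × (1/1) = 3.26998 mol
Mass of BaCl2 = 3.26998 mol × 208.23 g/mol = 680.9 g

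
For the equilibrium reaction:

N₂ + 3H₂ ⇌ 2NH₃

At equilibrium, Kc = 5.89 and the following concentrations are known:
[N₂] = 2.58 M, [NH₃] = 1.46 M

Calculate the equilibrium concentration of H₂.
[H₂] = 0.5196 M

Kc = ([NH₃]^2) / ([N₂] × [H₂]^3) = 5.89
[H₂]^3 = (product terms)/(Kc · other reactant terms) = 2.1316 / (5.89 · 2.58) = 0.14027
[H₂] = (0.14027)^(1/3) = 0.5196 M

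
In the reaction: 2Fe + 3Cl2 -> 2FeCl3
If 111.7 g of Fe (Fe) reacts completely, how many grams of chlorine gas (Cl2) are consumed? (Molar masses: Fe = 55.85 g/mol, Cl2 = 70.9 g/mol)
Moles of Fe = 111.7 g ÷ 55.85 g/mol = 2 mol
Mole ratio: 3 mol Cl2 / 2 mol Fe
Moles of Cl2 = 2 × (3/2) = 3 mol
Mass of Cl2 = 3 mol × 70.9 g/mol = 212.7 g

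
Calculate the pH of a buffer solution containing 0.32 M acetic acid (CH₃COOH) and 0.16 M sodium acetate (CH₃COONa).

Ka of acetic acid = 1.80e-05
pH = 4.44

pKa = -log(1.80e-05) = 4.74. pH = pKa + log([A⁻]/[HA]) = 4.74 + log(0.16/0.32)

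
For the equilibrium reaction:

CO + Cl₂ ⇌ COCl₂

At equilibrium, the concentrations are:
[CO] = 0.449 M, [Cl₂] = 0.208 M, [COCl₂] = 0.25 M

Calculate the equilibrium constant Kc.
K_c = 2.6769

Kc = ([COCl₂]) / ([CO] × [Cl₂])
   = ((0.25)) / ((0.449)·(0.208))
   = 0.25 / 0.093392 = 2.6769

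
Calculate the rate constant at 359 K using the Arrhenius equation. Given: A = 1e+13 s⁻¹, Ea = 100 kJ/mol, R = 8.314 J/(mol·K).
2.81e-02 s⁻¹

k = A·exp(-Ea/(R·T)) = 1e+13·exp(-100000/(8.314·359)) = 1e+13·exp(-33.5039) = 1e+13·2.8147e-15 = 2.81e-02 s⁻¹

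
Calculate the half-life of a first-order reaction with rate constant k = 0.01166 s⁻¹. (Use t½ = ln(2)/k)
59.45 s

t½ = ln(2)/k = 0.6931/0.01166 = 59.45 s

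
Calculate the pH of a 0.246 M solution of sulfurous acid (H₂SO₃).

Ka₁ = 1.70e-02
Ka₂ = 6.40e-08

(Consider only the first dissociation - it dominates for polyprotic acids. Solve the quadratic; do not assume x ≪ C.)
pH = 1.25

x² + Ka₁·x − Ka₁·C = 0 with Ka₁ = 1.70e-02, C = 0.246.
x = (−Ka₁ + √(Ka₁² + 4·Ka₁·C))/2 = 5.6725e-02 M, so pH = 1.25.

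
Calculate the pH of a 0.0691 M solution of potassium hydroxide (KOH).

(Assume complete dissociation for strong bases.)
pH = 12.84

[OH⁻] = 0.0691 M for strong base. pOH = -log[OH⁻] = 1.16, pH = 14 - pOH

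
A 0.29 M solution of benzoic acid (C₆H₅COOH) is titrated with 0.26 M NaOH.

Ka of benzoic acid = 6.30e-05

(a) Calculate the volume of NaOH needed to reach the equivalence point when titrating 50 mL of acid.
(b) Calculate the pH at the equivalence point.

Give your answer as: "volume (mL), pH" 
V = 55.8 mL, pH = 8.67

(a) At equivalence: moles acid = moles base.
moles acid = 0.29 × 0.05 = 0.0145 mol; V_NaOH = 0.0145/0.26 = 0.05577 L = 55.8 mL.
(b) At equivalence, all acid → conjugate base A⁻ at [A⁻] = 0.0145/0.1058 = 0.1371 M.
Kb = Kw/Ka = 1.0e-14/6.30e-05 = 1.587e-10; [OH⁻] = √(Kb·[A⁻]) = 4.665e-06; pOH = 5.33; pH = 14 − pOH = 8.67.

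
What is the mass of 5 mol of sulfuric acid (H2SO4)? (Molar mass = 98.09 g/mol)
Mass = 5 mol × 98.09 g/mol = 490.5 g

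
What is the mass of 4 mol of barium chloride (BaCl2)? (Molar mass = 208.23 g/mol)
Mass = 4 mol × 208.23 g/mol = 832.9 g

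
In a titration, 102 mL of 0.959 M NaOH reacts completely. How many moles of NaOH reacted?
Moles = Molarity × Volume (L)
Moles = 0.959 M × 0.102 L = 0.09782 mol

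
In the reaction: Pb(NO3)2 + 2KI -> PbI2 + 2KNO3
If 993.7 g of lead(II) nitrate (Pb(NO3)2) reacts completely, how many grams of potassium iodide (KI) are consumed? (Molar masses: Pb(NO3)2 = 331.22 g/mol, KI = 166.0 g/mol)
Moles of Pb(NO3)2 = 993.7 g ÷ 331.22 g/mol = 3.00012 mol
Mole ratio: 2 mol KI / 1 mol Pb(NO3)2
Moles of KI = 3.00012 × (2/1) = 6.00024 mol
Mass of KI = 6.00024 mol × 166.0 g/mol = 996 g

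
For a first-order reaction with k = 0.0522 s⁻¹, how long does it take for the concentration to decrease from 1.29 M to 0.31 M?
27.31 s

From ln[A] = ln[A]₀ - k·t: t = ln([A]₀/[A])/k = ln(1.29/0.31)/0.0522 = ln(4.1613)/0.0522 = 1.4258/0.0522 = 27.31 s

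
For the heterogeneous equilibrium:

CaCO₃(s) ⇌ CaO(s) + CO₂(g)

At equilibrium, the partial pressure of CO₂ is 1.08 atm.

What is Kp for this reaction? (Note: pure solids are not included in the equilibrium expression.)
K_p = 1.08

Solids (CaCO₃, CaO) have activity 1 and are excluded.
Kp = P(CO₂) = 1.08.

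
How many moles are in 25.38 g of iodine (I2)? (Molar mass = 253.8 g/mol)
Moles = 25.38 g ÷ 253.8 g/mol = 0.1 mol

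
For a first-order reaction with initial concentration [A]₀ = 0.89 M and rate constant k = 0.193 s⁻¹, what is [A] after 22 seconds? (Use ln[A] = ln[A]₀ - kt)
0.0127 M

ln[A] = ln[A]₀ - k·t = ln(0.89) - (0.193)·(22) = -0.1165 - 4.2460 = -4.3625
[A] = e^(-4.3625) = 0.0127 M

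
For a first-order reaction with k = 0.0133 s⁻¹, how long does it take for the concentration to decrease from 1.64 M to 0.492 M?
90.52 s

From ln[A] = ln[A]₀ - k·t: t = ln([A]₀/[A])/k = ln(1.64/0.492)/0.0133 = ln(3.3333)/0.0133 = 1.2040/0.0133 = 90.52 s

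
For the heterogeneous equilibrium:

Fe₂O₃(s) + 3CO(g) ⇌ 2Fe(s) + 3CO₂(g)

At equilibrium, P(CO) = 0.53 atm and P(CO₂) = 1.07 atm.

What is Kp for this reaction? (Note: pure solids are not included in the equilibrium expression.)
K_p = 8.229

Solids (Fe₂O₃, Fe) are excluded.
Kp = P(CO₂)³/P(CO)³ = (1.07)³/(0.53)³ = 1.225/0.1489 = 8.229.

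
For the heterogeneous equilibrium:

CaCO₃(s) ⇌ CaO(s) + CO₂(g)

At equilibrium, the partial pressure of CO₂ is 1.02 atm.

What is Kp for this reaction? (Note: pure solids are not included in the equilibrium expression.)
K_p = 1.02

Solids (CaCO₃, CaO) have activity 1 and are excluded.
Kp = P(CO₂) = 1.02.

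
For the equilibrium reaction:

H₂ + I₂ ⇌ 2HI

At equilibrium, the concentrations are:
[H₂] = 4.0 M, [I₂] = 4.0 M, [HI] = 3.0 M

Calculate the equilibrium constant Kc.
K_c = 0.5625

Kc = ([HI]^2) / ([H₂] × [I₂])
   = ((3.0)^2) / ((4.0)·(4.0))
   = 9 / 16 = 0.5625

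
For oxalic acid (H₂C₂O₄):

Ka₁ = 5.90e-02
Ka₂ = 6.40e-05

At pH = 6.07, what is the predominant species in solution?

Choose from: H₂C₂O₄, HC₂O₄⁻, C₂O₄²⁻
C₂O₄²⁻

pKa1 = 1.23, pKa2 = 4.19. Each pKa is the crossover between adjacent species; pH = 6.07 lies in the region where C₂O₄²⁻ predominates.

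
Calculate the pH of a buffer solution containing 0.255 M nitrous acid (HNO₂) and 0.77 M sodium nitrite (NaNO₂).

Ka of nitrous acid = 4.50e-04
pH = 3.83

pKa = -log(4.50e-04) = 3.35. pH = pKa + log([A⁻]/[HA]) = 3.35 + log(0.77/0.255)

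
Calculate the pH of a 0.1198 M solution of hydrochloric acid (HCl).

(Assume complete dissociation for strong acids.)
pH = 0.92

[H⁺] = 0.1198 M for strong acid. pH = -log[H⁺] = -log(0.1198)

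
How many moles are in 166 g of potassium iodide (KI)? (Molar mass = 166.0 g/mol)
Moles = 166 g ÷ 166.0 g/mol = 1 mol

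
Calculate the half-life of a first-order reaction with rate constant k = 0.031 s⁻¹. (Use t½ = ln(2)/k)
22.36 s

t½ = ln(2)/k = 0.6931/0.031 = 22.36 s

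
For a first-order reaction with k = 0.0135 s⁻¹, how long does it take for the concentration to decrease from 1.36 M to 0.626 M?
57.47 s

From ln[A] = ln[A]₀ - k·t: t = ln([A]₀/[A])/k = ln(1.36/0.626)/0.0135 = ln(2.1725)/0.0135 = 0.7759/0.0135 = 57.47 s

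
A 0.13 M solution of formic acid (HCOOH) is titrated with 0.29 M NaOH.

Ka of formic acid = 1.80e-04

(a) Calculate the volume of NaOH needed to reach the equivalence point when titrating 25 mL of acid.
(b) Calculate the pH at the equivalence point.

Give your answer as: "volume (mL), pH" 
V = 11.2 mL, pH = 8.35

(a) At equivalence: moles acid = moles base.
moles acid = 0.13 × 0.025 = 0.00325 mol; V_NaOH = 0.00325/0.29 = 0.01121 L = 11.2 mL.
(b) At equivalence, all acid → conjugate base A⁻ at [A⁻] = 0.00325/0.03621 = 0.08976 M.
Kb = Kw/Ka = 1.0e-14/1.80e-04 = 5.556e-11; [OH⁻] = √(Kb·[A⁻]) = 2.233e-06; pOH = 5.65; pH = 14 − pOH = 8.35.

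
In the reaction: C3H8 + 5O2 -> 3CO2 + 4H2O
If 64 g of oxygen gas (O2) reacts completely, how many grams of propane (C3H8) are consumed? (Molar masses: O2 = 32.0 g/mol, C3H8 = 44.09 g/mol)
Moles of O2 = 64 g ÷ 32.0 g/mol = 2 mol
Mole ratio: 1 mol C3H8 / 5 mol O2
Moles of C3H8 = 2 × (1/5) = 0.4 mol
Mass of C3H8 = 0.4 mol × 44.09 g/mol = 17.64 g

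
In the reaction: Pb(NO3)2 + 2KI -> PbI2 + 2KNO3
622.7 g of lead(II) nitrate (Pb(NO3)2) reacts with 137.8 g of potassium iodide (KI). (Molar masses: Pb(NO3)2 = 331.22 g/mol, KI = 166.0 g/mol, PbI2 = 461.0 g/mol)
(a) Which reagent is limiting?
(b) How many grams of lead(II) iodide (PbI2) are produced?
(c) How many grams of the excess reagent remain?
(a) KI, (b) 191.3 g, (c) 485.2 g

Moles of Pb(NO3)2 = 622.7 g ÷ 331.22 g/mol = 1.88002 mol
Moles of KI = 137.8 g ÷ 166.0 g/mol = 0.83012 mol
Moles ÷ coefficient: Pb(NO3)2: 1.88002/1 = 1.88, KI: 0.83012/2 = 0.4151
(a) KI has the smaller value, so KI is the limiting reagent.
(b) Moles of PbI2 = 0.83012 mol KI × (1/2) = 0.41506 mol; mass = 0.41506 mol × 461.0 g/mol = 191.3 g
(c) Pb(NO3)2 consumed = 0.83012 × (1/2) = 0.41506 mol; remaining = 1.88002 − 0.41506 = 1.46496 mol; mass = 1.46496 mol × 331.22 g/mol = 485.2 g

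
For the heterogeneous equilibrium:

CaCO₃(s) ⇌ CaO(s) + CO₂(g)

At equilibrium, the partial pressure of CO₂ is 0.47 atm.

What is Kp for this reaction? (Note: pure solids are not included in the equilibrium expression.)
K_p = 0.47

Solids (CaCO₃, CaO) have activity 1 and are excluded.
Kp = P(CO₂) = 0.47.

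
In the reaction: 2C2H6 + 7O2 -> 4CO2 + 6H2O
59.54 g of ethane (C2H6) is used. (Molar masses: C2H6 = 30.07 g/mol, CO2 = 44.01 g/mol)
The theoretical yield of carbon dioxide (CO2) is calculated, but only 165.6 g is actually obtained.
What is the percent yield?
Moles of C2H6 = 59.54 g ÷ 30.07 g/mol = 1.98005 mol
Mole ratio: 4 mol CO2 / 2 mol C2H6
Moles of CO2 = 1.98005 × (4/2) = 3.96009 mol
Theoretical yield = 3.96009 mol × 44.01 g/mol = 174.28 g
Actual yield = 165.6 g
Percent yield = (165.6 / 174.28) × 100% = 95.0%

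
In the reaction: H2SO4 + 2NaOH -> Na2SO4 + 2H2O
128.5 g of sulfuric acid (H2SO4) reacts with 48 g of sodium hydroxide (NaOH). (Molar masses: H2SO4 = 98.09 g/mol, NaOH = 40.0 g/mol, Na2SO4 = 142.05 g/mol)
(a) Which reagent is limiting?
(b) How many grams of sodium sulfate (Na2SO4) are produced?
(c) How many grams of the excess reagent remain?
(a) NaOH, (b) 85.23 g, (c) 69.65 g

Moles of H2SO4 = 128.5 g ÷ 98.09 g/mol = 1.31002 mol
Moles of NaOH = 48 g ÷ 40.0 g/mol = 1.2 mol
Moles ÷ coefficient: H2SO4: 1.31002/1 = 1.31, NaOH: 1.2/2 = 0.6
(a) NaOH has the smaller value, so NaOH is the limiting reagent.
(b) Moles of Na2SO4 = 1.2 mol NaOH × (1/2) = 0.6 mol; mass = 0.6 mol × 142.05 g/mol = 85.23 g
(c) H2SO4 consumed = 1.2 × (1/2) = 0.6 mol; remaining = 1.31002 − 0.6 = 0.710021 mol; mass = 0.710021 mol × 98.09 g/mol = 69.65 g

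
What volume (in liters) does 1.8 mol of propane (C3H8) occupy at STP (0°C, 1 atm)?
At STP, 1 mol of gas occupies 22.4 L
Volume = 1.8 mol × 22.4 L/mol = 40.32 L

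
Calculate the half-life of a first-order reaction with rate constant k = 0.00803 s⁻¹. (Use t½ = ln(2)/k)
86.32 s

t½ = ln(2)/k = 0.6931/0.00803 = 86.32 s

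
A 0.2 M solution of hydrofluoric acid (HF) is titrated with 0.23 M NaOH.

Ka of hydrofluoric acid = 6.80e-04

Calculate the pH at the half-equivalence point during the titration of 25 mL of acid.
pH = pKa = 3.17

At the half-equivalence point, [HA] = [A⁻], so by Henderson–Hasselbalch pH = pKa + log(1) = pKa.
pKa = −log(6.80e-04) = 3.17.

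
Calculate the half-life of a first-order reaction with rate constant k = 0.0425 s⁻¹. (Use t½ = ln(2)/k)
16.31 s

t½ = ln(2)/k = 0.6931/0.0425 = 16.31 s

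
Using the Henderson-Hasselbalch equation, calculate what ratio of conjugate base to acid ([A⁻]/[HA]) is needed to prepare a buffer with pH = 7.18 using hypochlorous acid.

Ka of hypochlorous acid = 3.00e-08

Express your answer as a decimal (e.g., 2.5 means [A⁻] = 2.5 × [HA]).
[A⁻]/[HA] = 0.454

pKa = −log(3.00e-08) = 7.5229. pH = pKa + log([A⁻]/[HA]). 7.18 = 7.5229 + log(ratio). log(ratio) = 7.18 − 7.5229 = -0.3429. ratio = 10^(-0.3429) = 0.454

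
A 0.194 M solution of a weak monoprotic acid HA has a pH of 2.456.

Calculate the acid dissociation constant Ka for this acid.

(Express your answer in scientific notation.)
K_a = 6.43e-05

[H⁺] = 10^(−pH) = 10^(−2.456) = 3.499e-03 M. For HA ⇌ H⁺ + A⁻, Ka = x²/(C − x) = (3.499e-03)²/(0.194 − 3.499e-03) = 6.43e-05.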